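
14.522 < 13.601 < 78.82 False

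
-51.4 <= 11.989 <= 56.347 True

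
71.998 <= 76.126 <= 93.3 True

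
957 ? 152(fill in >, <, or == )>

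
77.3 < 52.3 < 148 False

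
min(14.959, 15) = 14.959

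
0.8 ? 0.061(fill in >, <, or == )>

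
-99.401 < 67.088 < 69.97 True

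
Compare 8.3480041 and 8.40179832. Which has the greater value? 8.40179832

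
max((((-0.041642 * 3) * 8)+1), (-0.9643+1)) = 0.0357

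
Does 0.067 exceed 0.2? No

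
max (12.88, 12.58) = 12.88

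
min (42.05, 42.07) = 42.05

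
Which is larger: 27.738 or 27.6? 27.738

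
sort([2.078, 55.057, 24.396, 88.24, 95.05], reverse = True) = [95.05, 88.24, 55.057, 24.396, 2.078]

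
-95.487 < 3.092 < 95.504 True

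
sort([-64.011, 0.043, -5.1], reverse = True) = [0.043, -5.1, -64.011]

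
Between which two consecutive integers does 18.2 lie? 18 and 19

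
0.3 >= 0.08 True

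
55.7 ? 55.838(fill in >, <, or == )<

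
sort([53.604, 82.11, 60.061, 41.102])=[41.102, 53.604, 60.061, 82.11]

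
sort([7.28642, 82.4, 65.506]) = [7.28642, 65.506, 82.4]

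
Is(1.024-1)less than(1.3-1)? Yes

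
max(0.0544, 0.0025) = 0.0544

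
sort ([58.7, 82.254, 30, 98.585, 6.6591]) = [6.6591, 30, 58.7, 82.254, 98.585]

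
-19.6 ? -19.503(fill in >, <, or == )<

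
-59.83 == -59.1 False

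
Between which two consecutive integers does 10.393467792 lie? 10 and 11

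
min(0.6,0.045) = 0.045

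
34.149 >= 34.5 False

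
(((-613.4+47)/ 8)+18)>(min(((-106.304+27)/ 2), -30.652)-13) False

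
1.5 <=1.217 False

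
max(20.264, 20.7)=20.7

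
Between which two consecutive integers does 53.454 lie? 53 and 54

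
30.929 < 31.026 True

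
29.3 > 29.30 False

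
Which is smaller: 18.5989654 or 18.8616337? 18.5989654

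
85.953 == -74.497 False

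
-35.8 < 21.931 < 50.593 True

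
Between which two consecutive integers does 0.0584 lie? 0 and 1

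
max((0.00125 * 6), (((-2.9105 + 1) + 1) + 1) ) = 0.0895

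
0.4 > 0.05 True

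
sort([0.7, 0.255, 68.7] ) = [0.255, 0.7, 68.7]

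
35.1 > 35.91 False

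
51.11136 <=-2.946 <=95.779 False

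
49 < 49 False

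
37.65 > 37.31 True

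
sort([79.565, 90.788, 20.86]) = [20.86, 79.565, 90.788]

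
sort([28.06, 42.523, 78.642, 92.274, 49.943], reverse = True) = [92.274, 78.642, 49.943, 42.523, 28.06]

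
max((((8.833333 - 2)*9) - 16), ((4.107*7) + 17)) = 45.749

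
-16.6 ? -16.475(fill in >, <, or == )<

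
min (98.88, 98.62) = 98.62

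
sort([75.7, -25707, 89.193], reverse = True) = [89.193, 75.7, -25707]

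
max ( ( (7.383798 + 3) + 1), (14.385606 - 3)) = 11.385606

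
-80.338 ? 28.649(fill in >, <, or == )<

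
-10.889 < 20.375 True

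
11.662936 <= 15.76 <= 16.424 True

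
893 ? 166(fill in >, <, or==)>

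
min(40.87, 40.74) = 40.74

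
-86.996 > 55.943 False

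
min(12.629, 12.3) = 12.3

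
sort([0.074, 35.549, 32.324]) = [0.074, 32.324, 35.549]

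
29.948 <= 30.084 True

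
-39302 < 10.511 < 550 True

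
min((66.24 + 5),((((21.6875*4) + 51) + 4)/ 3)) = 47.25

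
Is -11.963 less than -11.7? Yes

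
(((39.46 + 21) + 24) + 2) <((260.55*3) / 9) True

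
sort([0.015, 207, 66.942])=[0.015, 66.942, 207]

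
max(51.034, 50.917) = 51.034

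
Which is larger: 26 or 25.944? 26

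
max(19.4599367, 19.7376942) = 19.7376942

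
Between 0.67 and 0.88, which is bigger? 0.88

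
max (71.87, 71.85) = 71.87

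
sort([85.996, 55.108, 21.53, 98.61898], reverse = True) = [98.61898, 85.996, 55.108, 21.53]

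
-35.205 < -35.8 False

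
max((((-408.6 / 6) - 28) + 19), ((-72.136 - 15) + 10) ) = -77.1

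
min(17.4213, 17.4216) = 17.4213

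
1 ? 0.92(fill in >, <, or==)>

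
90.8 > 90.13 True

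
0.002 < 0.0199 True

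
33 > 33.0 False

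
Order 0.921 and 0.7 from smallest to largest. 0.7, 0.921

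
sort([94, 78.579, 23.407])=[23.407, 78.579, 94]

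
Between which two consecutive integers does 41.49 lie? 41 and 42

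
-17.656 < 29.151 True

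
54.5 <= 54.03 False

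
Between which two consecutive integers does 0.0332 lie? 0 and 1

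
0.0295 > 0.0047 True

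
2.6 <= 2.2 False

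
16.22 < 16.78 True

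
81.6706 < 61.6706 False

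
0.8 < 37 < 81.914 True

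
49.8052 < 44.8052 False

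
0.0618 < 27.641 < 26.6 False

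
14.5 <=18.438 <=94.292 True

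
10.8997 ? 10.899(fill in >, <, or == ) >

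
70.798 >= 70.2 True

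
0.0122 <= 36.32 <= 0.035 False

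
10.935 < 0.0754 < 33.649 False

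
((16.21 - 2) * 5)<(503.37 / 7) True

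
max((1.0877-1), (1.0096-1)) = 0.0877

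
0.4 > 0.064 True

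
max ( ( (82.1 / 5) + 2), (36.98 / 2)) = 18.49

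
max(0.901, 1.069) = 1.069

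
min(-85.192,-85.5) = -85.5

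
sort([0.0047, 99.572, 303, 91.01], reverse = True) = [303, 99.572, 91.01, 0.0047]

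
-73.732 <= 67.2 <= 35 False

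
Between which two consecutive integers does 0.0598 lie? 0 and 1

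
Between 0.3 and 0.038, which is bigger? 0.3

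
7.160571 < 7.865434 True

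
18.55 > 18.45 True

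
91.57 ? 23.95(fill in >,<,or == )>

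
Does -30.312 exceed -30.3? No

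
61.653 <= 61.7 True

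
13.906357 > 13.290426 True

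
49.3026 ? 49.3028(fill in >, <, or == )<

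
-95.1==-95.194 False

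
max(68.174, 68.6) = 68.6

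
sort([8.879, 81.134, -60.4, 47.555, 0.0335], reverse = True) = [81.134, 47.555, 8.879, 0.0335, -60.4]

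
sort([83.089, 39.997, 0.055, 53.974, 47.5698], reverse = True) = [83.089, 53.974, 47.5698, 39.997, 0.055]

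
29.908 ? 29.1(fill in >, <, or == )>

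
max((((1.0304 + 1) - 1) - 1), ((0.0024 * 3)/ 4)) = 0.0304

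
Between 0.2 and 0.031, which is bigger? 0.2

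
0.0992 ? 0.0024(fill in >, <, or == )>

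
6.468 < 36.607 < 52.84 True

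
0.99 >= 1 False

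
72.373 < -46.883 False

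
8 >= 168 False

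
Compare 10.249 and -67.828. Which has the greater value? 10.249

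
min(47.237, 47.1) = 47.1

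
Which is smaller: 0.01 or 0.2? 0.01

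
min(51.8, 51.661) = 51.661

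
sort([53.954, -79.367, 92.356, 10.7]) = [-79.367, 10.7, 53.954, 92.356]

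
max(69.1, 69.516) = 69.516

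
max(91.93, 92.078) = 92.078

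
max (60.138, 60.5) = 60.5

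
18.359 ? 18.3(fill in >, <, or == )>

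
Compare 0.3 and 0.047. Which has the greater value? 0.3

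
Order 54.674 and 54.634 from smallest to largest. 54.634, 54.674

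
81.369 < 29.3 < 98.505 False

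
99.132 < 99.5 True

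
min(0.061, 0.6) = 0.061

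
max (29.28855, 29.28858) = 29.28858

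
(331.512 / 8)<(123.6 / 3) False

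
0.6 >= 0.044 True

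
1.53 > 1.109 True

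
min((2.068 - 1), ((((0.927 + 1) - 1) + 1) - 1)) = 0.927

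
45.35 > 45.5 False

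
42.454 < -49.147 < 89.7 False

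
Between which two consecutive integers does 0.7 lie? 0 and 1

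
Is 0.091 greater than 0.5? No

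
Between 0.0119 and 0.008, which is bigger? 0.0119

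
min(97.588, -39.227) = -39.227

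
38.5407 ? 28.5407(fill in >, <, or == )>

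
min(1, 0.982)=0.982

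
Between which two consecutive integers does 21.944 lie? 21 and 22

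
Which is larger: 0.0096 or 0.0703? 0.0703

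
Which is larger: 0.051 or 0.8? 0.8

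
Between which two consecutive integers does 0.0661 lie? 0 and 1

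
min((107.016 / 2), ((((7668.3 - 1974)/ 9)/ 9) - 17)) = 53.3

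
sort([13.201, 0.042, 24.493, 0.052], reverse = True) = [24.493, 13.201, 0.052, 0.042]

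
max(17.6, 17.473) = 17.6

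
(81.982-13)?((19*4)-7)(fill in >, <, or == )<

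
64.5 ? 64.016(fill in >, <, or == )>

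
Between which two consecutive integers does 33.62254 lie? 33 and 34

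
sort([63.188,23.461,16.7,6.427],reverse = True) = [63.188,23.461,16.7,6.427]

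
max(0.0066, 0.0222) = 0.0222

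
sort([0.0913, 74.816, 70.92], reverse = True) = [74.816, 70.92, 0.0913]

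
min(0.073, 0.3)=0.073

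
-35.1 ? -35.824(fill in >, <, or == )>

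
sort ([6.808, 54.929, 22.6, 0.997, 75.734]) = [0.997, 6.808, 22.6, 54.929, 75.734]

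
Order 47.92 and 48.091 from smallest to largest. 47.92, 48.091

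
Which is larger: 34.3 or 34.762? 34.762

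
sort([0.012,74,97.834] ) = [0.012,74,97.834]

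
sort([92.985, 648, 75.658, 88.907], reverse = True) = [648, 92.985, 88.907, 75.658]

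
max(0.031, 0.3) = 0.3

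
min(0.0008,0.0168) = 0.0008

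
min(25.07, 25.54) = 25.07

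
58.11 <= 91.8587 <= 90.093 False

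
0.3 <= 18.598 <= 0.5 False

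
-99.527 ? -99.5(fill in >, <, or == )<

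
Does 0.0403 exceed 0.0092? Yes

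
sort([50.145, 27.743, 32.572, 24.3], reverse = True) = [50.145, 32.572, 27.743, 24.3]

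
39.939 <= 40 True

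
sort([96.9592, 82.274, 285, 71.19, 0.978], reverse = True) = [285, 96.9592, 82.274, 71.19, 0.978]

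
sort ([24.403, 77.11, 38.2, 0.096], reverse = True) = [77.11, 38.2, 24.403, 0.096]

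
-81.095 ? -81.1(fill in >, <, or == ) >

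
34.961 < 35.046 True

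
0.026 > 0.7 False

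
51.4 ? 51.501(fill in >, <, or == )<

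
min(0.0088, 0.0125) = 0.0088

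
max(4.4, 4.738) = 4.738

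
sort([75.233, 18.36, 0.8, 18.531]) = [0.8, 18.36, 18.531, 75.233]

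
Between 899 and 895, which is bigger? 899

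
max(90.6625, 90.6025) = 90.6625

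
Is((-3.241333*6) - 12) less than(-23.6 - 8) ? No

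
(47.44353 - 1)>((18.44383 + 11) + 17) False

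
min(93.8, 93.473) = 93.473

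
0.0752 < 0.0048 False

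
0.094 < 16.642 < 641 True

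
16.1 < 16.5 True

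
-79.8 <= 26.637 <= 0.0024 False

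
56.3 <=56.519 True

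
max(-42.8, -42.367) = -42.367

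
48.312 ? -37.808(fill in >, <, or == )>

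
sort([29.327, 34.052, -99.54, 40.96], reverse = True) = [40.96, 34.052, 29.327, -99.54]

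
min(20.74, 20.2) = 20.2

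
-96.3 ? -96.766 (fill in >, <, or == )>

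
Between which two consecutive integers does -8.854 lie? -9 and -8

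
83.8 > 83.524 True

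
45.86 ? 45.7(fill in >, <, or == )>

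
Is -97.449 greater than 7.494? No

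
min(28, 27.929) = 27.929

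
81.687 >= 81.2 True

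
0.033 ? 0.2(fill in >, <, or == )<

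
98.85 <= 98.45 False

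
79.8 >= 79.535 True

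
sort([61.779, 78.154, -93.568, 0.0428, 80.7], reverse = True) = [80.7, 78.154, 61.779, 0.0428, -93.568]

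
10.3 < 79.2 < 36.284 False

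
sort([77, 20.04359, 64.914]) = [20.04359, 64.914, 77]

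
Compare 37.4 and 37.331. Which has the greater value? 37.4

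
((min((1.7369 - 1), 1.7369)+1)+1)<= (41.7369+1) True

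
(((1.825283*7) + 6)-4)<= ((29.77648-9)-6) False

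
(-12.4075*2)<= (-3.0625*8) True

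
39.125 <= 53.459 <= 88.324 True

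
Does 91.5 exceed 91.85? No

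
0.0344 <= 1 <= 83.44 True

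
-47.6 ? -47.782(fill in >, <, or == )>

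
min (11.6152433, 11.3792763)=11.3792763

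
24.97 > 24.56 True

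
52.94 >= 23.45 True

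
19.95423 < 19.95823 True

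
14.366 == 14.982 False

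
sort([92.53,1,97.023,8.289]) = [1,8.289,92.53,97.023]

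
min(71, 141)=71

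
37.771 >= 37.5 True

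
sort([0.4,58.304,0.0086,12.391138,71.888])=[0.0086,0.4,12.391138,58.304,71.888]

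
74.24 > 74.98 False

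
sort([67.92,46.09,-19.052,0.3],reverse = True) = [67.92,46.09,0.3,-19.052]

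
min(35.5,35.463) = 35.463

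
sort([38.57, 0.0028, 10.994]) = [0.0028, 10.994, 38.57]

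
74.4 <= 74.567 True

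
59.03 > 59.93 False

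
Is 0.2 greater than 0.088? Yes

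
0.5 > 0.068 True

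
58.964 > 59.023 False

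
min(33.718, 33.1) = 33.1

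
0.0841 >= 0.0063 True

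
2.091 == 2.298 False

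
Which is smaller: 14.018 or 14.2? 14.018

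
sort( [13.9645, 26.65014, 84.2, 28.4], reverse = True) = [84.2, 28.4, 26.65014, 13.9645]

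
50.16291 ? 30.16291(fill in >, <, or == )>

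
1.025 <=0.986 False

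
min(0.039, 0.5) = 0.039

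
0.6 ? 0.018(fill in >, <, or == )>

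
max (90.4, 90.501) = 90.501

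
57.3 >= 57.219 True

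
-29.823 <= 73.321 True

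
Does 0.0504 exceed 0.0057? Yes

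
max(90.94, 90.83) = 90.94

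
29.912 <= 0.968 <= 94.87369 False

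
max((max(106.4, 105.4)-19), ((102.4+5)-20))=87.4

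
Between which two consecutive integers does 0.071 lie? 0 and 1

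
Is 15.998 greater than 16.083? No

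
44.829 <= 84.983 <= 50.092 False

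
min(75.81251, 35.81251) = 35.81251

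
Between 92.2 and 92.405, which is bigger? 92.405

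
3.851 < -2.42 False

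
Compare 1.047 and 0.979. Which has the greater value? 1.047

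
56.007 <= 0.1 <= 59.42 False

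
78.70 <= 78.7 True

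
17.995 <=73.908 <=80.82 True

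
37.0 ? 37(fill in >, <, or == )==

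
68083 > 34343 True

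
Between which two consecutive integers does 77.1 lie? 77 and 78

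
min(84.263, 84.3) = 84.263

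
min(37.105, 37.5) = 37.105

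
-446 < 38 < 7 False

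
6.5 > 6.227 True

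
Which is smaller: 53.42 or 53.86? 53.42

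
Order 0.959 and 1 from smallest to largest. 0.959, 1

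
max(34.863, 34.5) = 34.863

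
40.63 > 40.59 True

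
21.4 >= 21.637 False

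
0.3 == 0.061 False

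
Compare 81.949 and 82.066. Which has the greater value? 82.066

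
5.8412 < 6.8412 True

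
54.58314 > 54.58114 True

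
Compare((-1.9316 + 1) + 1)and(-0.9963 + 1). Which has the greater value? ((-1.9316 + 1) + 1)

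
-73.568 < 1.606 True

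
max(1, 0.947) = 1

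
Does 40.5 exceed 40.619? No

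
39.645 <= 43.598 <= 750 True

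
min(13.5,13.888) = 13.5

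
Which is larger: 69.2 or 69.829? 69.829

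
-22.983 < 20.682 True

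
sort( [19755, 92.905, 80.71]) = [80.71, 92.905, 19755]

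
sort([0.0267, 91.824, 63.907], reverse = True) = [91.824, 63.907, 0.0267]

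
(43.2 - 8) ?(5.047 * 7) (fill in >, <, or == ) <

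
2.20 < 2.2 False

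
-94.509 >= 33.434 False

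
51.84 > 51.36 True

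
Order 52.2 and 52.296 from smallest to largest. 52.2, 52.296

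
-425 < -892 False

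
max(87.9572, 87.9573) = 87.9573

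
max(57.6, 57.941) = 57.941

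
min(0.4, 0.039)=0.039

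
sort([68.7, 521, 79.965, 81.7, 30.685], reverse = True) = [521, 81.7, 79.965, 68.7, 30.685]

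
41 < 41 False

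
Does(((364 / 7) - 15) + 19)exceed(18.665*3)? Yes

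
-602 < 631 True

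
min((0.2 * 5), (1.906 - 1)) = 0.906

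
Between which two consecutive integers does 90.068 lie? 90 and 91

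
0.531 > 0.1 True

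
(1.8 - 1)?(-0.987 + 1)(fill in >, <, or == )>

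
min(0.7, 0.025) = 0.025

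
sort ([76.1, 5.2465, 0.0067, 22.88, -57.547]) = [-57.547, 0.0067, 5.2465, 22.88, 76.1]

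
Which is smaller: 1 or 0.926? 0.926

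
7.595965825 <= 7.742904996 True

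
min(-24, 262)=-24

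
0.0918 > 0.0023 True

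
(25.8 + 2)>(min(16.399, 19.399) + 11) True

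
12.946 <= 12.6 False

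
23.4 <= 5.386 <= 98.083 False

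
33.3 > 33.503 False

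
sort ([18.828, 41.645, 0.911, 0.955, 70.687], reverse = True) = [70.687, 41.645, 18.828, 0.955, 0.911]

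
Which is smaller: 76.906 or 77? 76.906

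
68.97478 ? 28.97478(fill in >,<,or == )>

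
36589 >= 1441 True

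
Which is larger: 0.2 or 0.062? 0.2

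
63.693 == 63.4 False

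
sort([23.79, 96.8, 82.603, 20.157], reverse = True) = [96.8, 82.603, 23.79, 20.157]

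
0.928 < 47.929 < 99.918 True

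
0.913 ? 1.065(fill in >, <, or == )<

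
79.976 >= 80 False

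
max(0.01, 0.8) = 0.8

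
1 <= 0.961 False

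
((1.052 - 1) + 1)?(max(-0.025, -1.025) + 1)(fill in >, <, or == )>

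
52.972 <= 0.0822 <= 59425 False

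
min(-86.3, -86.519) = -86.519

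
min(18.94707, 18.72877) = 18.72877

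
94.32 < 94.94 True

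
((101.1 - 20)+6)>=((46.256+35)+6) False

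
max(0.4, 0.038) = 0.4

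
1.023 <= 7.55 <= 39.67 True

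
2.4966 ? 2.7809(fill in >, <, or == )<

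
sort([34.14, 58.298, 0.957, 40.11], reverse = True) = [58.298, 40.11, 34.14, 0.957]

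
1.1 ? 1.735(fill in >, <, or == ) <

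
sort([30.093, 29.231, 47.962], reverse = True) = [47.962, 30.093, 29.231]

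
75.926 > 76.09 False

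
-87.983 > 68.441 False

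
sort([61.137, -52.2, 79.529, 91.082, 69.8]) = [-52.2, 61.137, 69.8, 79.529, 91.082]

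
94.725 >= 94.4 True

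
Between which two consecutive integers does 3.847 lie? 3 and 4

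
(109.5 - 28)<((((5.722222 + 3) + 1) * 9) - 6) False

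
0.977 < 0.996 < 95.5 True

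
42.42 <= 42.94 True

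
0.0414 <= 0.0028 False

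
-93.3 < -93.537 False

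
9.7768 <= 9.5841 False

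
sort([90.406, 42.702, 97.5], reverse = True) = [97.5, 90.406, 42.702]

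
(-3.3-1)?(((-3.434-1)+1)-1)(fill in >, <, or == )>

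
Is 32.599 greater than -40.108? Yes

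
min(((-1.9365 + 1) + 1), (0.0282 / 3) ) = 0.0094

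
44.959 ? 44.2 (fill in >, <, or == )>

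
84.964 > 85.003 False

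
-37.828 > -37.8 False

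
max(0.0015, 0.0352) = 0.0352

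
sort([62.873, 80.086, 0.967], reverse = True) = [80.086, 62.873, 0.967]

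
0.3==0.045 False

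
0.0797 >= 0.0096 True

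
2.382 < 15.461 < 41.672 True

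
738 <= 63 False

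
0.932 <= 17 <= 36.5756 True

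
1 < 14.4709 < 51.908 True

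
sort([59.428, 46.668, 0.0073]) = [0.0073, 46.668, 59.428]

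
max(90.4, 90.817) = 90.817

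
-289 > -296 True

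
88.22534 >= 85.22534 True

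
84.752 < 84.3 False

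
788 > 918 False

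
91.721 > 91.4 True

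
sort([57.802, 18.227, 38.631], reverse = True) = [57.802, 38.631, 18.227]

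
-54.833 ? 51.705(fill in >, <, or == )<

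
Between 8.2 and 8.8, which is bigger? 8.8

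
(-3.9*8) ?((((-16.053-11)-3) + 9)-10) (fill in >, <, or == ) <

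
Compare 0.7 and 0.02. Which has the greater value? 0.7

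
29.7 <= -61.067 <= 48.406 False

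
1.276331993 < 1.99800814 True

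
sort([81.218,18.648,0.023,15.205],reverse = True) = [81.218,18.648,15.205,0.023]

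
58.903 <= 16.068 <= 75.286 False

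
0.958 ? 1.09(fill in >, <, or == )<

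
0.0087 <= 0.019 True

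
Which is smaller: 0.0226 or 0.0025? 0.0025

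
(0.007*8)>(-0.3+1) False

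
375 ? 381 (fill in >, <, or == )<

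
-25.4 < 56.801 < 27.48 False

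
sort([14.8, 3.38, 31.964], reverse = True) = [31.964, 14.8, 3.38]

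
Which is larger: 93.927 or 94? 94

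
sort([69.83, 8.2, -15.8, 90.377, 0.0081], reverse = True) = [90.377, 69.83, 8.2, 0.0081, -15.8]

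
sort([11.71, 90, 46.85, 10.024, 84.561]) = [10.024, 11.71, 46.85, 84.561, 90]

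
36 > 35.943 True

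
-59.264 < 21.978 True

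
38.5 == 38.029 False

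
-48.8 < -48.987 False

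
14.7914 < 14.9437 True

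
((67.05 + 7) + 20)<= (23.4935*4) False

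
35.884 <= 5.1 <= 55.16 False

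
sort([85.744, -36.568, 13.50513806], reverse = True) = [85.744, 13.50513806, -36.568]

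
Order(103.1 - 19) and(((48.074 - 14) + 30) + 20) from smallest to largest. (((48.074 - 14) + 30) + 20), (103.1 - 19)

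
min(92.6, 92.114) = 92.114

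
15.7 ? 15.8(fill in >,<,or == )<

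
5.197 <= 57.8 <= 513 True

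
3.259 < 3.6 True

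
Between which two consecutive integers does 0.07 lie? 0 and 1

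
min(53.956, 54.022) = 53.956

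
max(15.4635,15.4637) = 15.4637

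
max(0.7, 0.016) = 0.7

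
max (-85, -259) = -85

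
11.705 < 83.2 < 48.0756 False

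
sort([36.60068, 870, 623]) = [36.60068, 623, 870]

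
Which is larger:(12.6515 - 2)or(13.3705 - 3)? (12.6515 - 2)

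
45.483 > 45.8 False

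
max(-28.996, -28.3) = -28.3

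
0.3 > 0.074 True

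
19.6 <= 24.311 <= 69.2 True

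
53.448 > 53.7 False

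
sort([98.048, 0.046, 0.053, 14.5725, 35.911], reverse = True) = [98.048, 35.911, 14.5725, 0.053, 0.046]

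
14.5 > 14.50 False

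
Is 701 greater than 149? Yes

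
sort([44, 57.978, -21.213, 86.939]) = [-21.213, 44, 57.978, 86.939]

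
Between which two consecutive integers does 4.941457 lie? 4 and 5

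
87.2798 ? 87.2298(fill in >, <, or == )>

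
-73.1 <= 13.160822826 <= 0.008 False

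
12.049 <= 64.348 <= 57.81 False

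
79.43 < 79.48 True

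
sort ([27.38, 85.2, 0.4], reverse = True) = [85.2, 27.38, 0.4]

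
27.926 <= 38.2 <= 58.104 True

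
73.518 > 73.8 False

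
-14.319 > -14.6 True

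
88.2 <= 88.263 True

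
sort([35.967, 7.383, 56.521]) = [7.383, 35.967, 56.521]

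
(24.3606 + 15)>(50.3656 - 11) False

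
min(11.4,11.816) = 11.4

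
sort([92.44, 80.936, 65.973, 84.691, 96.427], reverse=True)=[96.427, 92.44, 84.691, 80.936, 65.973]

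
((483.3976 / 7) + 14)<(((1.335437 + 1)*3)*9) False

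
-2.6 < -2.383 True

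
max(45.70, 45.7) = 45.7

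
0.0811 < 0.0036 False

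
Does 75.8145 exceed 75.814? Yes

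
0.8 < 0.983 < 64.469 True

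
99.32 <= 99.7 True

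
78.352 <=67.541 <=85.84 False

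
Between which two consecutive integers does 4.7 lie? 4 and 5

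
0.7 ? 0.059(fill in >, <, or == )>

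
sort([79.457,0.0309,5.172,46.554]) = [0.0309,5.172,46.554,79.457]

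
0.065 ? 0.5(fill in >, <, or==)<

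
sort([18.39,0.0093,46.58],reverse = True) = [46.58,18.39,0.0093]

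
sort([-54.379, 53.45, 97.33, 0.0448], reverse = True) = [97.33, 53.45, 0.0448, -54.379]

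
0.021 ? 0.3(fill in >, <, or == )<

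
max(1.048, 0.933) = 1.048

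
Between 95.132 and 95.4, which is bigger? 95.4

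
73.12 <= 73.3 True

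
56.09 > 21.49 True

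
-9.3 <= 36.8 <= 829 True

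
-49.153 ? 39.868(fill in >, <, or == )<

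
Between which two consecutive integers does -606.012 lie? -607 and -606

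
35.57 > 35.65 False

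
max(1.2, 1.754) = 1.754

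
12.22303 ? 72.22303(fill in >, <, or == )<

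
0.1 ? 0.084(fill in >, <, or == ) >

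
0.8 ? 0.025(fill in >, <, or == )>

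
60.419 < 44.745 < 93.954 False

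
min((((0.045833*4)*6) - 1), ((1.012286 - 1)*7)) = 0.086002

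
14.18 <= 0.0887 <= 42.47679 False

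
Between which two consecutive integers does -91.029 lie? -92 and -91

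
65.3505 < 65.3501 False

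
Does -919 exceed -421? No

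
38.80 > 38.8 False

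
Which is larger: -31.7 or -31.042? -31.042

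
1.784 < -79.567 False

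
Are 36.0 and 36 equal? Yes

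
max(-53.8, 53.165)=53.165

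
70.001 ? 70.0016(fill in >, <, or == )<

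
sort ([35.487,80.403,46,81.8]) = [35.487,46,80.403,81.8]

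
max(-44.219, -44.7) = -44.219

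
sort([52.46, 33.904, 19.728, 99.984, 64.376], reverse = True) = [99.984, 64.376, 52.46, 33.904, 19.728]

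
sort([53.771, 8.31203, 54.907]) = [8.31203, 53.771, 54.907]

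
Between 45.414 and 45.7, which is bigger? 45.7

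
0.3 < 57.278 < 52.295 False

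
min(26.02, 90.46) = 26.02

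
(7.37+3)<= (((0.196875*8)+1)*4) False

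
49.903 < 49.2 False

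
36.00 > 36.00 False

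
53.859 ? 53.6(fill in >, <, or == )>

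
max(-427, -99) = -99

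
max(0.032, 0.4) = 0.4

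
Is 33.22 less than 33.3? Yes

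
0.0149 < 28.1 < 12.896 False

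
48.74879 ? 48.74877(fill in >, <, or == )>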